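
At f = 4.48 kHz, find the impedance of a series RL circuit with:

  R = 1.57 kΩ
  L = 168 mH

Step 1 — Angular frequency: ω = 2π·f = 2π·4480 = 2.815e+04 rad/s.
Step 2 — Component impedances:
  R: Z = R = 1570 Ω
  L: Z = jωL = j·2.815e+04·0.168 = 0 + j4729 Ω
Step 3 — Series combination: Z_total = R + L = 1570 + j4729 Ω = 4983∠71.6° Ω.

Z = 1570 + j4729 Ω = 4983∠71.6° Ω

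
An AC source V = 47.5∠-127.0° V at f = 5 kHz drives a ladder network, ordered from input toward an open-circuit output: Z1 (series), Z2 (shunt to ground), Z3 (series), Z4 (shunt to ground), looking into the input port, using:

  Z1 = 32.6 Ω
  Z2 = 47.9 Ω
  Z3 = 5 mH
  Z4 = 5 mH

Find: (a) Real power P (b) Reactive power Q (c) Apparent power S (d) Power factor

Step 1 — Angular frequency: ω = 2π·f = 2π·5000 = 3.142e+04 rad/s.
Step 2 — Component impedances:
  Z1: Z = R = 32.6 Ω
  Z2: Z = R = 47.9 Ω
  Z3: Z = jωL = j·3.142e+04·0.005 = 0 + j157.1 Ω
  Z4: Z = jωL = j·3.142e+04·0.005 = 0 + j157.1 Ω
Step 3 — Ladder network (open output): work backward from the far end, alternating series and parallel combinations. Z_in = 79.41 + j7.137 Ω = 79.73∠5.1° Ω.
Step 4 — Source phasor: V = 47.5∠-127.0° V = -28.59 - j37.94 V.
Step 5 — Current: I = V / Z = -0.3997 - j0.4418 A = 0.5957∠-132.1° A.
Step 6 — Complex power: S = V·I* = 28.18 + j2.533 VA.
Step 7 — Real power: P = Re(S) = 28.18 W.
Step 8 — Reactive power: Q = Im(S) = 2.533 VAR.
Step 9 — Apparent power: |S| = 28.3 VA.
Step 10 — Power factor: PF = P/|S| = 0.996 (lagging).

(a) P = 28.18 W  (b) Q = 2.533 VAR  (c) S = 28.3 VA  (d) PF = 0.996 (lagging)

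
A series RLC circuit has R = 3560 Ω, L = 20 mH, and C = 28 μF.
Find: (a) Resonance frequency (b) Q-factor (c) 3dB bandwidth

Step 1 — Resonance condition Im(Z)=0 gives ω₀ = 1/√(LC).
Step 2 — ω₀ = 1/√(0.02·2.8e-05) = 1336 rad/s.
Step 3 — f₀ = ω₀/(2π) = 212.7 Hz.
Step 4 — Series Q: Q = ω₀L/R = 1336·0.02/3560 = 0.007507.
Step 5 — 3dB bandwidth: Δω = ω₀/Q = 1.78e+05 rad/s; BW = Δω/(2π) = 2.833e+04 Hz.

(a) f₀ = 212.7 Hz  (b) Q = 0.007507  (c) BW = 2.833e+04 Hz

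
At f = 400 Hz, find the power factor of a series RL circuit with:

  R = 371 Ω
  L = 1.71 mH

Step 1 — Angular frequency: ω = 2π·f = 2π·400 = 2513 rad/s.
Step 2 — Component impedances:
  R: Z = R = 371 Ω
  L: Z = jωL = j·2513·0.00171 = 0 + j4.298 Ω
Step 3 — Series combination: Z_total = R + L = 371 + j4.298 Ω = 371∠0.7° Ω.
Step 4 — Power factor: PF = cos(φ) = Re(Z)/|Z| = 371/371.02 = 0.9999.
Step 5 — Type: Im(Z) = 4.298 ⇒ lagging (phase φ = 0.7°).

PF = 0.9999 (lagging, φ = 0.7°)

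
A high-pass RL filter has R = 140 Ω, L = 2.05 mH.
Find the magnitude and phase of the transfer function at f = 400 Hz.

Step 1 — Angular frequency: ω = 2π·400 = 2513 rad/s.
Step 2 — Transfer function: H(jω) = jωL/(R + jωL).
Step 3 — Numerator jωL = j·5.152; denominator R + jωL = 140 + j5.152.
Step 4 — H = 0.001353 + j0.03675.
Step 5 — Magnitude: |H| = 0.03678 (-28.7 dB); phase: φ = 87.9°.

|H| = 0.03678 (-28.7 dB), φ = 87.9°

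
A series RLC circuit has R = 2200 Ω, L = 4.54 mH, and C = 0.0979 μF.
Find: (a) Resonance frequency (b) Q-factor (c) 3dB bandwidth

Step 1 — Resonance: ω₀ = 1/√(LC) = 1/√(0.00454·9.79e-08) = 4.743e+04 rad/s.
Step 2 — f₀ = ω₀/(2π) = 7549 Hz.
Step 3 — Series Q: Q = ω₀L/R = 4.743e+04·0.00454/2200 = 0.09788.
Step 4 — Bandwidth: Δω = ω₀/Q = 4.846e+05 rad/s; BW = Δω/(2π) = 7.712e+04 Hz.

(a) f₀ = 7549 Hz  (b) Q = 0.09788  (c) BW = 7.712e+04 Hz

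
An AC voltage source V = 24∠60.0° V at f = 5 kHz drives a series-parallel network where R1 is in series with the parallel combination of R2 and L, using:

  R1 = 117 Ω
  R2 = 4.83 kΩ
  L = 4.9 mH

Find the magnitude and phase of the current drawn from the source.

Step 1 — Angular frequency: ω = 2π·f = 2π·5000 = 3.142e+04 rad/s.
Step 2 — Component impedances:
  R1: Z = R = 117 Ω
  R2: Z = R = 4830 Ω
  L: Z = jωL = j·3.142e+04·0.0049 = 0 + j153.9 Ω
Step 3 — Parallel branch: R2 || L = 1/(1/R2 + 1/L) = 4.901 + j153.8 Ω.
Step 4 — Series with R1: Z_total = R1 + (R2 || L) = 121.9 + j153.8 Ω = 196.2∠51.6° Ω.
Step 5 — Source phasor: V = 24∠60.0° V = 12 + j20.78 V.
Step 6 — Ohm's law: I = V / Z_total = (12 + j20.78) / (121.9 + j153.8) = 0.121 + j0.01787 A.
Step 7 — Convert to polar: |I| = 0.1223 A, ∠I = 8.4°.

I = 0.1223∠8.4° A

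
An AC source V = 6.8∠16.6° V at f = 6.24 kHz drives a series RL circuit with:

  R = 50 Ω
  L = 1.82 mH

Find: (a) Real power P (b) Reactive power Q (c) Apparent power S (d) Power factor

Step 1 — Angular frequency: ω = 2π·f = 2π·6240 = 3.921e+04 rad/s.
Step 2 — Component impedances:
  R: Z = R = 50 Ω
  L: Z = jωL = j·3.921e+04·0.00182 = 0 + j71.36 Ω
Step 3 — Series combination: Z_total = R + L = 50 + j71.36 Ω = 87.13∠55.0° Ω.
Step 4 — Source phasor: V = 6.8∠16.6° V = 6.517 + j1.943 V.
Step 5 — Current: I = V / Z = 0.06118 - j0.04846 A = 0.07804∠-38.4° A.
Step 6 — Complex power: S = V·I* = 0.3045 + j0.4346 VA.
Step 7 — Real power: P = Re(S) = 0.3045 W.
Step 8 — Reactive power: Q = Im(S) = 0.4346 VAR.
Step 9 — Apparent power: |S| = 0.5307 VA.
Step 10 — Power factor: PF = P/|S| = 0.5738 (lagging).

(a) P = 0.3045 W  (b) Q = 0.4346 VAR  (c) S = 0.5307 VA  (d) PF = 0.5738 (lagging)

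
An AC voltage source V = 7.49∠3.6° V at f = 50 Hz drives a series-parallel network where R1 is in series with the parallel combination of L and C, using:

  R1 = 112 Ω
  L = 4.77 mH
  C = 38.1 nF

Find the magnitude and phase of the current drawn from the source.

Step 1 — Angular frequency: ω = 2π·f = 2π·50 = 314.2 rad/s.
Step 2 — Component impedances:
  R1: Z = R = 112 Ω
  L: Z = jωL = j·314.2·0.00477 = 0 + j1.499 Ω
  C: Z = 1/(jωC) = -j/(ω·C) = 0 - j8.355e+04 Ω
Step 3 — Parallel branch: L || C = 1/(1/L + 1/C) = 0 + j1.499 Ω.
Step 4 — Series with R1: Z_total = R1 + (L || C) = 112 + j1.499 Ω = 112∠0.8° Ω.
Step 5 — Source phasor: V = 7.49∠3.6° V = 7.475 + j0.4703 V.
Step 6 — Ohm's law: I = V / Z_total = (7.475 + j0.4703) / (112 + j1.499) = 0.06679 + j0.003305 A.
Step 7 — Convert to polar: |I| = 0.06687 A, ∠I = 2.8°.

I = 0.06687∠2.8° A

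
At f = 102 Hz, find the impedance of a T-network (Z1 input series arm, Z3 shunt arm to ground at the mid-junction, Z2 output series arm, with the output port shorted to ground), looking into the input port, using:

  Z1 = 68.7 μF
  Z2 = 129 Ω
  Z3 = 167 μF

Step 1 — Angular frequency: ω = 2π·f = 2π·102 = 640.9 rad/s.
Step 2 — Component impedances:
  Z1: Z = 1/(jωC) = -j/(ω·C) = 0 - j22.71 Ω
  Z2: Z = R = 129 Ω
  Z3: Z = 1/(jωC) = -j/(ω·C) = 0 - j9.343 Ω
Step 3 — With the output port shorted to ground, the output series arm Z2 runs from the junction to ground; the shunt arm Z3 also runs from the junction to ground. They appear in parallel: Z3 || Z2 = 0.6732 - j9.295 Ω.
Step 4 — Series with input arm Z1: Z_in = Z1 + (Z3 || Z2) = 0.6732 - j32.01 Ω = 32.01∠-88.8° Ω.

Z = 0.6732 - j32.01 Ω = 32.01∠-88.8° Ω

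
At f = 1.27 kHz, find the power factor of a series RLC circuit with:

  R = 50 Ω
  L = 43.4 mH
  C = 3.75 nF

Step 1 — Angular frequency: ω = 2π·f = 2π·1270 = 7980 rad/s.
Step 2 — Component impedances:
  R: Z = R = 50 Ω
  L: Z = jωL = j·7980·0.0434 = 0 + j346.3 Ω
  C: Z = 1/(jωC) = -j/(ω·C) = 0 - j3.342e+04 Ω
Step 3 — Series combination: Z_total = R + L + C = 50 - j3.307e+04 Ω = 3.307e+04∠-89.9° Ω.
Step 4 — Power factor: PF = cos(φ) = Re(Z)/|Z| = 50/3.307e+04 = 0.001512.
Step 5 — Type: Im(Z) = -3.307e+04 ⇒ leading (phase φ = -89.9°).

PF = 0.001512 (leading, φ = -89.9°)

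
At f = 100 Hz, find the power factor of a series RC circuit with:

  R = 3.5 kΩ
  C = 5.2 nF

Step 1 — Angular frequency: ω = 2π·f = 2π·100 = 628.3 rad/s.
Step 2 — Component impedances:
  R: Z = R = 3500 Ω
  C: Z = 1/(jωC) = -j/(ω·C) = 0 - j3.061e+05 Ω
Step 3 — Series combination: Z_total = R + C = 3500 - j3.061e+05 Ω = 3.061e+05∠-89.3° Ω.
Step 4 — Power factor: PF = cos(φ) = Re(Z)/|Z| = 3500/3.061e+05 = 0.01143.
Step 5 — Type: Im(Z) = -3.061e+05 ⇒ leading (phase φ = -89.3°).

PF = 0.01143 (leading, φ = -89.3°)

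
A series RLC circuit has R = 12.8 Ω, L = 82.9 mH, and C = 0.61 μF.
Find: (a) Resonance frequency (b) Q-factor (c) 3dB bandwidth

Step 1 — Resonance condition Im(Z)=0 gives ω₀ = 1/√(LC).
Step 2 — ω₀ = 1/√(0.0829·6.1e-07) = 4447 rad/s.
Step 3 — f₀ = ω₀/(2π) = 707.7 Hz.
Step 4 — Series Q: Q = ω₀L/R = 4447·0.0829/12.8 = 28.8.
Step 5 — 3dB bandwidth: Δω = ω₀/Q = 154.4 rad/s; BW = Δω/(2π) = 24.57 Hz.

(a) f₀ = 707.7 Hz  (b) Q = 28.8  (c) BW = 24.57 Hz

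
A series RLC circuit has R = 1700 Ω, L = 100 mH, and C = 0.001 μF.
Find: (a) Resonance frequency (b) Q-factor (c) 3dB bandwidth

Step 1 — Resonance condition Im(Z)=0 gives ω₀ = 1/√(LC).
Step 2 — ω₀ = 1/√(0.1·1e-09) = 1e+05 rad/s.
Step 3 — f₀ = ω₀/(2π) = 1.592e+04 Hz.
Step 4 — Series Q: Q = ω₀L/R = 1e+05·0.1/1700 = 5.882.
Step 5 — 3dB bandwidth: Δω = ω₀/Q = 1.7e+04 rad/s; BW = Δω/(2π) = 2706 Hz.

(a) f₀ = 1.592e+04 Hz  (b) Q = 5.882  (c) BW = 2706 Hz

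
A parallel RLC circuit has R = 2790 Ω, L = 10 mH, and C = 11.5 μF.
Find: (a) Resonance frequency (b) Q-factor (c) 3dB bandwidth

Step 1 — Resonance: ω₀ = 1/√(LC) = 1/√(0.01·1.15e-05) = 2949 rad/s.
Step 2 — f₀ = ω₀/(2π) = 469.3 Hz.
Step 3 — Parallel Q: Q = R/(ω₀L) = 2790/(2949·0.01) = 94.61.
Step 4 — Bandwidth: Δω = ω₀/Q = 31.17 rad/s; BW = Δω/(2π) = 4.96 Hz.

(a) f₀ = 469.3 Hz  (b) Q = 94.61  (c) BW = 4.96 Hz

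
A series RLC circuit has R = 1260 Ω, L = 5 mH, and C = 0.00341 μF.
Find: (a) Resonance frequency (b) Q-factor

Step 1 — Resonance condition Im(Z)=0 gives ω₀ = 1/√(LC).
Step 2 — ω₀ = 1/√(0.005·3.41e-09) = 2.422e+05 rad/s.
Step 3 — f₀ = ω₀/(2π) = 3.854e+04 Hz.
Step 4 — Series Q: Q = ω₀L/R = 2.422e+05·0.005/1260 = 0.961.

(a) f₀ = 3.854e+04 Hz  (b) Q = 0.961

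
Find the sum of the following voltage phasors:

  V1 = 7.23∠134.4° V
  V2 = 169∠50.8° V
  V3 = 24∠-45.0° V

Step 1 — Convert each phasor to rectangular form:
  V1 = 7.23·(cos(134.4°) + j·sin(134.4°)) = -5.059 + j5.166 V
  V2 = 169·(cos(50.8°) + j·sin(50.8°)) = 106.8 + j131 V
  V3 = 24·(cos(-45.0°) + j·sin(-45.0°)) = 16.97 - j16.97 V
Step 2 — Sum components: V_total = 118.7 + j119.2 V.
Step 3 — Convert to polar: |V_total| = 168.2 V, ∠V_total = 45.1°.

V_total = 168.2∠45.1° V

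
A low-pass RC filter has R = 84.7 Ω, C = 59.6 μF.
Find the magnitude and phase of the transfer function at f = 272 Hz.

Step 1 — Angular frequency: ω = 2π·272 = 1709 rad/s.
Step 2 — Transfer function: H(jω) = 1/(1 + jωRC).
Step 3 — Denominator: 1 + jωRC = 1 + j·1709·84.7·5.96e-05 = 1 + j8.627.
Step 4 — H = 0.01326 - j0.1144.
Step 5 — Magnitude: |H| = 0.1151 (-18.8 dB); phase: φ = -83.4°.

|H| = 0.1151 (-18.8 dB), φ = -83.4°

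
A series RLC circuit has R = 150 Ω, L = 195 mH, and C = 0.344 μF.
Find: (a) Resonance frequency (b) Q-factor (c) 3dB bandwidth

Step 1 — Resonance condition Im(Z)=0 gives ω₀ = 1/√(LC).
Step 2 — ω₀ = 1/√(0.195·3.44e-07) = 3861 rad/s.
Step 3 — f₀ = ω₀/(2π) = 614.5 Hz.
Step 4 — Series Q: Q = ω₀L/R = 3861·0.195/150 = 5.019.
Step 5 — 3dB bandwidth: Δω = ω₀/Q = 769.2 rad/s; BW = Δω/(2π) = 122.4 Hz.

(a) f₀ = 614.5 Hz  (b) Q = 5.019  (c) BW = 122.4 Hz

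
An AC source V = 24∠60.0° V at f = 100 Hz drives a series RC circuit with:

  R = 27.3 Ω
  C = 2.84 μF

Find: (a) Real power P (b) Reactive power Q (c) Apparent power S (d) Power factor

Step 1 — Angular frequency: ω = 2π·f = 2π·100 = 628.3 rad/s.
Step 2 — Component impedances:
  R: Z = R = 27.3 Ω
  C: Z = 1/(jωC) = -j/(ω·C) = 0 - j560.4 Ω
Step 3 — Series combination: Z_total = R + C = 27.3 - j560.4 Ω = 561.1∠-87.2° Ω.
Step 4 — Source phasor: V = 24∠60.0° V = 12 + j20.78 V.
Step 5 — Current: I = V / Z = -0.03596 + j0.02316 A = 0.04278∠147.2° A.
Step 6 — Complex power: S = V·I* = 0.04995 - j1.025 VA.
Step 7 — Real power: P = Re(S) = 0.04995 W.
Step 8 — Reactive power: Q = Im(S) = -1.025 VAR.
Step 9 — Apparent power: |S| = 1.027 VA.
Step 10 — Power factor: PF = P/|S| = 0.04866 (leading).

(a) P = 0.04995 W  (b) Q = -1.025 VAR  (c) S = 1.027 VA  (d) PF = 0.04866 (leading)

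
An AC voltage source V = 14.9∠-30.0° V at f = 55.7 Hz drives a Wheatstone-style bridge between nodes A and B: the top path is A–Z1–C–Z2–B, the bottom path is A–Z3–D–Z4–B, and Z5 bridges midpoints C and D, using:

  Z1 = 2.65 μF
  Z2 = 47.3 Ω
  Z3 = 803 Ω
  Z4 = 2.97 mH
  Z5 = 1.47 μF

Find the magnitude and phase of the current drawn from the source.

Step 1 — Angular frequency: ω = 2π·f = 2π·55.7 = 350 rad/s.
Step 2 — Component impedances:
  Z1: Z = 1/(jωC) = -j/(ω·C) = 0 - j1078 Ω
  Z2: Z = R = 47.3 Ω
  Z3: Z = R = 803 Ω
  Z4: Z = jωL = j·350·0.00297 = 0 + j1.039 Ω
  Z5: Z = 1/(jωC) = -j/(ω·C) = 0 - j1944 Ω
Step 3 — Bridge requires nodal analysis (the Z5 bridge couples midpoints C and D, so the two paths cannot be reduced to a simple series/parallel combination). Setting node B to ground and injecting 1 A at node A, the 3-node admittance system at A, C, D solves to V_A = Z_AB = 513.2 - j368.4 Ω = 631.8∠-35.7° Ω.
Step 4 — Source phasor: V = 14.9∠-30.0° V = 12.9 - j7.45 V.
Step 5 — Ohm's law: I = V / Z_total = (12.9 - j7.45) / (513.2 - j368.4) = 0.02347 + j0.002332 A.
Step 6 — Convert to polar: |I| = 0.02358 A, ∠I = 5.7°.

I = 0.02358∠5.7° A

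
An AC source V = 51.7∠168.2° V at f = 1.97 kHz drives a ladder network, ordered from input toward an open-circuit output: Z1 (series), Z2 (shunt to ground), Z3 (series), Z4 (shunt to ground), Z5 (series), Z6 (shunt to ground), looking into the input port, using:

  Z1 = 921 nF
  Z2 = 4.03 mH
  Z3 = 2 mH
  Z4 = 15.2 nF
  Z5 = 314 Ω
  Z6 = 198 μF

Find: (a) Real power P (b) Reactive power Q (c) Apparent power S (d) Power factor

Step 1 — Angular frequency: ω = 2π·f = 2π·1970 = 1.238e+04 rad/s.
Step 2 — Component impedances:
  Z1: Z = 1/(jωC) = -j/(ω·C) = 0 - j87.72 Ω
  Z2: Z = jωL = j·1.238e+04·0.00403 = 0 + j49.88 Ω
  Z3: Z = jωL = j·1.238e+04·0.002 = 0 + j24.76 Ω
  Z4: Z = 1/(jωC) = -j/(ω·C) = 0 - j5315 Ω
  Z5: Z = R = 314 Ω
  Z6: Z = 1/(jωC) = -j/(ω·C) = 0 - j0.408 Ω
Step 3 — Ladder network (open output): work backward from the far end, alternating series and parallel combinations. Z_in = 7.709 - j39.21 Ω = 39.96∠-78.9° Ω.
Step 4 — Source phasor: V = 51.7∠168.2° V = -50.61 + j10.57 V.
Step 5 — Current: I = V / Z = -0.5039 - j1.192 A = 1.294∠-112.9° A.
Step 6 — Complex power: S = V·I* = 12.9 - j65.63 VA.
Step 7 — Real power: P = Re(S) = 12.9 W.
Step 8 — Reactive power: Q = Im(S) = -65.63 VAR.
Step 9 — Apparent power: |S| = 66.89 VA.
Step 10 — Power factor: PF = P/|S| = 0.1929 (leading).

(a) P = 12.9 W  (b) Q = -65.63 VAR  (c) S = 66.89 VA  (d) PF = 0.1929 (leading)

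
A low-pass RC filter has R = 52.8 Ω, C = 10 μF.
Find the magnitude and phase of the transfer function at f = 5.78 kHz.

Step 1 — Angular frequency: ω = 2π·5780 = 3.632e+04 rad/s.
Step 2 — Transfer function: H(jω) = 1/(1 + jωRC).
Step 3 — Denominator: 1 + jωRC = 1 + j·3.632e+04·52.8·1e-05 = 1 + j19.18.
Step 4 — H = 0.002712 - j0.05201.
Step 5 — Magnitude: |H| = 0.05208 (-25.7 dB); phase: φ = -87.0°.

|H| = 0.05208 (-25.7 dB), φ = -87.0°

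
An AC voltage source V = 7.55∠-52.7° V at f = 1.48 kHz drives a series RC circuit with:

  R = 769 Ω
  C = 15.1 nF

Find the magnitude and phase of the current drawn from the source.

Step 1 — Angular frequency: ω = 2π·f = 2π·1480 = 9299 rad/s.
Step 2 — Component impedances:
  R: Z = R = 769 Ω
  C: Z = 1/(jωC) = -j/(ω·C) = 0 - j7122 Ω
Step 3 — Series combination: Z_total = R + C = 769 - j7122 Ω = 7163∠-83.8° Ω.
Step 4 — Source phasor: V = 7.55∠-52.7° V = 4.575 - j6.006 V.
Step 5 — Ohm's law: I = V / Z_total = (4.575 - j6.006) / (769 - j7122) = 0.0009022 + j0.000545 A.
Step 6 — Convert to polar: |I| = 0.001054 A, ∠I = 31.1°.

I = 0.001054∠31.1° A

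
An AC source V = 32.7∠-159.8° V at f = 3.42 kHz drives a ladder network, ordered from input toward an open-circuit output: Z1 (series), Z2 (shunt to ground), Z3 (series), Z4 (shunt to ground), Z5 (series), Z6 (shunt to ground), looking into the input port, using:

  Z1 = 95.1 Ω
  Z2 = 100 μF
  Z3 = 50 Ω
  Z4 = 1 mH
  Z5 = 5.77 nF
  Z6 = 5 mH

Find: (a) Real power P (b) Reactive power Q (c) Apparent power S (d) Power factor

Step 1 — Angular frequency: ω = 2π·f = 2π·3420 = 2.149e+04 rad/s.
Step 2 — Component impedances:
  Z1: Z = R = 95.1 Ω
  Z2: Z = 1/(jωC) = -j/(ω·C) = 0 - j0.4654 Ω
  Z3: Z = R = 50 Ω
  Z4: Z = jωL = j·2.149e+04·0.001 = 0 + j21.49 Ω
  Z5: Z = 1/(jωC) = -j/(ω·C) = 0 - j8065 Ω
  Z6: Z = jωL = j·2.149e+04·0.005 = 0 + j107.4 Ω
Step 3 — Ladder network (open output): work backward from the far end, alternating series and parallel combinations. Z_in = 95.1 - j0.4669 Ω = 95.1∠-0.3° Ω.
Step 4 — Source phasor: V = 32.7∠-159.8° V = -30.69 - j11.29 V.
Step 5 — Current: I = V / Z = -0.3221 - j0.1203 A = 0.3438∠-159.5° A.
Step 6 — Complex power: S = V·I* = 11.24 - j0.0552 VA.
Step 7 — Real power: P = Re(S) = 11.24 W.
Step 8 — Reactive power: Q = Im(S) = -0.0552 VAR.
Step 9 — Apparent power: |S| = 11.24 VA.
Step 10 — Power factor: PF = P/|S| = 1 (leading).

(a) P = 11.24 W  (b) Q = -0.0552 VAR  (c) S = 11.24 VA  (d) PF = 1 (leading)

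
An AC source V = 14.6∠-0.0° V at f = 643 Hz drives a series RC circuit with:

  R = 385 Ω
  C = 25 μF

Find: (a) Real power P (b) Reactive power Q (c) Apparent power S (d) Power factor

Step 1 — Angular frequency: ω = 2π·f = 2π·643 = 4040 rad/s.
Step 2 — Component impedances:
  R: Z = R = 385 Ω
  C: Z = 1/(jωC) = -j/(ω·C) = 0 - j9.901 Ω
Step 3 — Series combination: Z_total = R + C = 385 - j9.901 Ω = 385.1∠-1.5° Ω.
Step 4 — Source phasor: V = 14.6∠-0.0° V = 14.6 V.
Step 5 — Current: I = V / Z = 0.0379 + j0.0009746 A = 0.03791∠1.5° A.
Step 6 — Complex power: S = V·I* = 0.5533 - j0.01423 VA.
Step 7 — Real power: P = Re(S) = 0.5533 W.
Step 8 — Reactive power: Q = Im(S) = -0.01423 VAR.
Step 9 — Apparent power: |S| = 0.5535 VA.
Step 10 — Power factor: PF = P/|S| = 0.9997 (leading).

(a) P = 0.5533 W  (b) Q = -0.01423 VAR  (c) S = 0.5535 VA  (d) PF = 0.9997 (leading)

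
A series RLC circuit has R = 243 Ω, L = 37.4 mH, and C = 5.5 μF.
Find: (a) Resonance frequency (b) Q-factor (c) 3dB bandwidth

Step 1 — Resonance condition Im(Z)=0 gives ω₀ = 1/√(LC).
Step 2 — ω₀ = 1/√(0.0374·5.5e-06) = 2205 rad/s.
Step 3 — f₀ = ω₀/(2π) = 350.9 Hz.
Step 4 — Series Q: Q = ω₀L/R = 2205·0.0374/243 = 0.3394.
Step 5 — 3dB bandwidth: Δω = ω₀/Q = 6497 rad/s; BW = Δω/(2π) = 1034 Hz.

(a) f₀ = 350.9 Hz  (b) Q = 0.3394  (c) BW = 1034 Hz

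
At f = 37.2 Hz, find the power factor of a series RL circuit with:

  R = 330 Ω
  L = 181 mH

Step 1 — Angular frequency: ω = 2π·f = 2π·37.2 = 233.7 rad/s.
Step 2 — Component impedances:
  R: Z = R = 330 Ω
  L: Z = jωL = j·233.7·0.181 = 0 + j42.31 Ω
Step 3 — Series combination: Z_total = R + L = 330 + j42.31 Ω = 332.7∠7.3° Ω.
Step 4 — Power factor: PF = cos(φ) = Re(Z)/|Z| = 330/332.7 = 0.9919.
Step 5 — Type: Im(Z) = 42.31 ⇒ lagging (phase φ = 7.3°).

PF = 0.9919 (lagging, φ = 7.3°)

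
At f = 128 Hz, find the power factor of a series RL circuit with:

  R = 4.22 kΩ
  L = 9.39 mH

Step 1 — Angular frequency: ω = 2π·f = 2π·128 = 804.2 rad/s.
Step 2 — Component impedances:
  R: Z = R = 4220 Ω
  L: Z = jωL = j·804.2·0.00939 = 0 + j7.552 Ω
Step 3 — Series combination: Z_total = R + L = 4220 + j7.552 Ω = 4220∠0.1° Ω.
Step 4 — Power factor: PF = cos(φ) = Re(Z)/|Z| = 4220/4220 = 1.
Step 5 — Type: Im(Z) = 7.552 ⇒ lagging (phase φ = 0.1°).

PF = 1 (lagging, φ = 0.1°)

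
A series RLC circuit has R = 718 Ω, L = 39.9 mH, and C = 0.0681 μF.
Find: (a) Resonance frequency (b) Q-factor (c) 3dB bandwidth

Step 1 — Resonance condition Im(Z)=0 gives ω₀ = 1/√(LC).
Step 2 — ω₀ = 1/√(0.0399·6.81e-08) = 1.918e+04 rad/s.
Step 3 — f₀ = ω₀/(2π) = 3053 Hz.
Step 4 — Series Q: Q = ω₀L/R = 1.918e+04·0.0399/718 = 1.066.
Step 5 — 3dB bandwidth: Δω = ω₀/Q = 1.799e+04 rad/s; BW = Δω/(2π) = 2864 Hz.

(a) f₀ = 3053 Hz  (b) Q = 1.066  (c) BW = 2864 Hz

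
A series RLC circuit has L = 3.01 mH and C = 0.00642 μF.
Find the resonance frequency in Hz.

Step 1 — Resonance condition Im(Z)=0 gives ω₀ = 1/√(LC).
Step 2 — ω₀ = 1/√(0.00301·6.42e-09) = 2.275e+05 rad/s.
Step 3 — f₀ = ω₀/(2π) = 3.621e+04 Hz.

f₀ = 3.621e+04 Hz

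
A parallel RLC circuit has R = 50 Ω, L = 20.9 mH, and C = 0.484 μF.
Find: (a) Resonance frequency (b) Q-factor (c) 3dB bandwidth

Step 1 — Resonance: ω₀ = 1/√(LC) = 1/√(0.0209·4.84e-07) = 9943 rad/s.
Step 2 — f₀ = ω₀/(2π) = 1582 Hz.
Step 3 — Parallel Q: Q = R/(ω₀L) = 50/(9943·0.0209) = 0.2406.
Step 4 — Bandwidth: Δω = ω₀/Q = 4.132e+04 rad/s; BW = Δω/(2π) = 6577 Hz.

(a) f₀ = 1582 Hz  (b) Q = 0.2406  (c) BW = 6577 Hz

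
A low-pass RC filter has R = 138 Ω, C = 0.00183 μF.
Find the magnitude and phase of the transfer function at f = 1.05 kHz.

Step 1 — Angular frequency: ω = 2π·1050 = 6597 rad/s.
Step 2 — Transfer function: H(jω) = 1/(1 + jωRC).
Step 3 — Denominator: 1 + jωRC = 1 + j·6597·138·1.83e-09 = 1 + j0.001666.
Step 4 — H = 1 - j0.001666.
Step 5 — Magnitude: |H| = 1 (-0.0 dB); phase: φ = -0.1°.

|H| = 1 (-0.0 dB), φ = -0.1°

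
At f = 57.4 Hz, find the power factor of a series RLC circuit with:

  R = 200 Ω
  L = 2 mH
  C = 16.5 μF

Step 1 — Angular frequency: ω = 2π·f = 2π·57.4 = 360.7 rad/s.
Step 2 — Component impedances:
  R: Z = R = 200 Ω
  L: Z = jωL = j·360.7·0.002 = 0 + j0.7213 Ω
  C: Z = 1/(jωC) = -j/(ω·C) = 0 - j168 Ω
Step 3 — Series combination: Z_total = R + L + C = 200 - j167.3 Ω = 260.8∠-39.9° Ω.
Step 4 — Power factor: PF = cos(φ) = Re(Z)/|Z| = 200/260.76 = 0.767.
Step 5 — Type: Im(Z) = -167.3 ⇒ leading (phase φ = -39.9°).

PF = 0.767 (leading, φ = -39.9°)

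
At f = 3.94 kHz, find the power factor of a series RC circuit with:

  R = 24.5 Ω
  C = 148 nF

Step 1 — Angular frequency: ω = 2π·f = 2π·3940 = 2.476e+04 rad/s.
Step 2 — Component impedances:
  R: Z = R = 24.5 Ω
  C: Z = 1/(jωC) = -j/(ω·C) = 0 - j272.9 Ω
Step 3 — Series combination: Z_total = R + C = 24.5 - j272.9 Ω = 274∠-84.9° Ω.
Step 4 — Power factor: PF = cos(φ) = Re(Z)/|Z| = 24.5/274.034 = 0.0894.
Step 5 — Type: Im(Z) = -272.9 ⇒ leading (phase φ = -84.9°).

PF = 0.0894 (leading, φ = -84.9°)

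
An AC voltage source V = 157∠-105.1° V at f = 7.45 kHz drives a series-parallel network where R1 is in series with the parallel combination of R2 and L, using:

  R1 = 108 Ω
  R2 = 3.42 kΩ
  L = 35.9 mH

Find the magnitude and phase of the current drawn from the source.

Step 1 — Angular frequency: ω = 2π·f = 2π·7450 = 4.681e+04 rad/s.
Step 2 — Component impedances:
  R1: Z = R = 108 Ω
  R2: Z = R = 3420 Ω
  L: Z = jωL = j·4.681e+04·0.0359 = 0 + j1680 Ω
Step 3 — Parallel branch: R2 || L = 1/(1/R2 + 1/L) = 665.1 + j1354 Ω.
Step 4 — Series with R1: Z_total = R1 + (R2 || L) = 773.1 + j1354 Ω = 1559∠60.3° Ω.
Step 5 — Source phasor: V = 157∠-105.1° V = -40.9 - j151.6 V.
Step 6 — Ohm's law: I = V / Z_total = (-40.9 - j151.6) / (773.1 + j1354) = -0.09745 - j0.02544 A.
Step 7 — Convert to polar: |I| = 0.1007 A, ∠I = -165.4°.

I = 0.1007∠-165.4° A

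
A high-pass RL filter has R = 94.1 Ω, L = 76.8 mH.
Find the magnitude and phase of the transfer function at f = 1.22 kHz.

Step 1 — Angular frequency: ω = 2π·1220 = 7665 rad/s.
Step 2 — Transfer function: H(jω) = jωL/(R + jωL).
Step 3 — Numerator jωL = j·588.7; denominator R + jωL = 94.1 + j588.7.
Step 4 — H = 0.9751 + j0.1559.
Step 5 — Magnitude: |H| = 0.9875 (-0.1 dB); phase: φ = 9.1°.

|H| = 0.9875 (-0.1 dB), φ = 9.1°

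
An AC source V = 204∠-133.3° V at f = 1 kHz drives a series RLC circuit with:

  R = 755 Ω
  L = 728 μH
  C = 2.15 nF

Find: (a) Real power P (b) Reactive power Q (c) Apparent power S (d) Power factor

Step 1 — Angular frequency: ω = 2π·f = 2π·1000 = 6283 rad/s.
Step 2 — Component impedances:
  R: Z = R = 755 Ω
  L: Z = jωL = j·6283·0.000728 = 0 + j4.574 Ω
  C: Z = 1/(jωC) = -j/(ω·C) = 0 - j7.403e+04 Ω
Step 3 — Series combination: Z_total = R + L + C = 755 - j7.402e+04 Ω = 7.402e+04∠-89.4° Ω.
Step 4 — Source phasor: V = 204∠-133.3° V = -139.9 - j148.5 V.
Step 5 — Current: I = V / Z = 0.001986 - j0.00191 A = 0.002756∠-43.9° A.
Step 6 — Complex power: S = V·I* = 0.005734 - j0.5622 VA.
Step 7 — Real power: P = Re(S) = 0.005734 W.
Step 8 — Reactive power: Q = Im(S) = -0.5622 VAR.
Step 9 — Apparent power: |S| = 0.5622 VA.
Step 10 — Power factor: PF = P/|S| = 0.0102 (leading).

(a) P = 0.005734 W  (b) Q = -0.5622 VAR  (c) S = 0.5622 VA  (d) PF = 0.0102 (leading)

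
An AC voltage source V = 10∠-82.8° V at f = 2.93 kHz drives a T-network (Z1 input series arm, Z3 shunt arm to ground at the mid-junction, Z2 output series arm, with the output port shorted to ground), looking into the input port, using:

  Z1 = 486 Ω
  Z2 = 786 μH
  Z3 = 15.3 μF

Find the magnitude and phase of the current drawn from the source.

Step 1 — Angular frequency: ω = 2π·f = 2π·2930 = 1.841e+04 rad/s.
Step 2 — Component impedances:
  Z1: Z = R = 486 Ω
  Z2: Z = jωL = j·1.841e+04·0.000786 = 0 + j14.47 Ω
  Z3: Z = 1/(jωC) = -j/(ω·C) = 0 - j3.55 Ω
Step 3 — With the output port shorted to ground, the output series arm Z2 runs from the junction to ground; the shunt arm Z3 also runs from the junction to ground. They appear in parallel: Z3 || Z2 = 0 - j4.705 Ω.
Step 4 — Series with input arm Z1: Z_in = Z1 + (Z3 || Z2) = 486 - j4.705 Ω = 486∠-0.6° Ω.
Step 5 — Source phasor: V = 10∠-82.8° V = 1.253 - j9.921 V.
Step 6 — Ohm's law: I = V / Z_total = (1.253 - j9.921) / (486 - j4.705) = 0.002776 - j0.02039 A.
Step 7 — Convert to polar: |I| = 0.02058 A, ∠I = -82.2°.

I = 0.02058∠-82.2° A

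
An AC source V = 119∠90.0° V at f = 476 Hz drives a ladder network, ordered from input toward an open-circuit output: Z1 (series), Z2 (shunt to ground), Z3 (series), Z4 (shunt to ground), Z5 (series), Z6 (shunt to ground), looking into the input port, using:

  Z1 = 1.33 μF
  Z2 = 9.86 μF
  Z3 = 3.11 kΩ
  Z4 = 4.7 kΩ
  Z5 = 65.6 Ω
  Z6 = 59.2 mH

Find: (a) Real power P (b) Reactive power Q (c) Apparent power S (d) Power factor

Step 1 — Angular frequency: ω = 2π·f = 2π·476 = 2991 rad/s.
Step 2 — Component impedances:
  Z1: Z = 1/(jωC) = -j/(ω·C) = 0 - j251.4 Ω
  Z2: Z = 1/(jωC) = -j/(ω·C) = 0 - j33.91 Ω
  Z3: Z = R = 3110 Ω
  Z4: Z = R = 4700 Ω
  Z5: Z = R = 65.6 Ω
  Z6: Z = jωL = j·2991·0.0592 = 0 + j177.1 Ω
Step 3 — Ladder network (open output): work backward from the far end, alternating series and parallel combinations. Z_in = 0.3608 - j285.3 Ω = 285.3∠-89.9° Ω.
Step 4 — Source phasor: V = 119∠90.0° V = 0 + j119 V.
Step 5 — Current: I = V / Z = -0.4171 + j0.0005274 A = 0.4171∠179.9° A.
Step 6 — Complex power: S = V·I* = 0.06276 - j49.63 VA.
Step 7 — Real power: P = Re(S) = 0.06276 W.
Step 8 — Reactive power: Q = Im(S) = -49.63 VAR.
Step 9 — Apparent power: |S| = 49.63 VA.
Step 10 — Power factor: PF = P/|S| = 0.001265 (leading).

(a) P = 0.06276 W  (b) Q = -49.63 VAR  (c) S = 49.63 VA  (d) PF = 0.001265 (leading)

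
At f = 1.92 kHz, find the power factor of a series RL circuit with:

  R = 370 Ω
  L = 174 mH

Step 1 — Angular frequency: ω = 2π·f = 2π·1920 = 1.206e+04 rad/s.
Step 2 — Component impedances:
  R: Z = R = 370 Ω
  L: Z = jωL = j·1.206e+04·0.174 = 0 + j2099 Ω
Step 3 — Series combination: Z_total = R + L = 370 + j2099 Ω = 2131∠80.0° Ω.
Step 4 — Power factor: PF = cos(φ) = Re(Z)/|Z| = 370/2131 = 0.1736.
Step 5 — Type: Im(Z) = 2099 ⇒ lagging (phase φ = 80.0°).

PF = 0.1736 (lagging, φ = 80.0°)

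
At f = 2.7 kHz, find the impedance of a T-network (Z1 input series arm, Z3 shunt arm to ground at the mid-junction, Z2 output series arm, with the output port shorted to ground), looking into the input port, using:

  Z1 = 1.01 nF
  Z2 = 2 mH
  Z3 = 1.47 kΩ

Step 1 — Angular frequency: ω = 2π·f = 2π·2700 = 1.696e+04 rad/s.
Step 2 — Component impedances:
  Z1: Z = 1/(jωC) = -j/(ω·C) = 0 - j5.836e+04 Ω
  Z2: Z = jωL = j·1.696e+04·0.002 = 0 + j33.93 Ω
  Z3: Z = R = 1470 Ω
Step 3 — With the output port shorted to ground, the output series arm Z2 runs from the junction to ground; the shunt arm Z3 also runs from the junction to ground. They appear in parallel: Z3 || Z2 = 0.7827 + j33.91 Ω.
Step 4 — Series with input arm Z1: Z_in = Z1 + (Z3 || Z2) = 0.7827 - j5.833e+04 Ω = 5.833e+04∠-90.0° Ω.

Z = 0.7827 - j5.833e+04 Ω = 5.833e+04∠-90.0° Ω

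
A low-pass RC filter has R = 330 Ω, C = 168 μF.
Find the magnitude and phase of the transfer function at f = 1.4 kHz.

Step 1 — Angular frequency: ω = 2π·1400 = 8796 rad/s.
Step 2 — Transfer function: H(jω) = 1/(1 + jωRC).
Step 3 — Denominator: 1 + jωRC = 1 + j·8796·330·0.000168 = 1 + j487.7.
Step 4 — H = 4.205e-06 - j0.002051.
Step 5 — Magnitude: |H| = 0.002051 (-53.8 dB); phase: φ = -89.9°.

|H| = 0.002051 (-53.8 dB), φ = -89.9°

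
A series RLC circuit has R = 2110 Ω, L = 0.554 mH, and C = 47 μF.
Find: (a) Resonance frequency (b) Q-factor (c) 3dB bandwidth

Step 1 — Resonance: ω₀ = 1/√(LC) = 1/√(0.000554·4.7e-05) = 6197 rad/s.
Step 2 — f₀ = ω₀/(2π) = 986.3 Hz.
Step 3 — Series Q: Q = ω₀L/R = 6197·0.000554/2110 = 0.001627.
Step 4 — Bandwidth: Δω = ω₀/Q = 3.809e+06 rad/s; BW = Δω/(2π) = 6.062e+05 Hz.

(a) f₀ = 986.3 Hz  (b) Q = 0.001627  (c) BW = 6.062e+05 Hz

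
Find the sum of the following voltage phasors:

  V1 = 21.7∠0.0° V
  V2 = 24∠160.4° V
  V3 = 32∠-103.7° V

Step 1 — Convert each phasor to rectangular form:
  V1 = 21.7·(cos(0.0°) + j·sin(0.0°)) = 21.7 V
  V2 = 24·(cos(160.4°) + j·sin(160.4°)) = -22.61 + j8.051 V
  V3 = 32·(cos(-103.7°) + j·sin(-103.7°)) = -7.579 - j31.09 V
Step 2 — Sum components: V_total = -8.488 - j23.04 V.
Step 3 — Convert to polar: |V_total| = 24.55 V, ∠V_total = -110.2°.

V_total = 24.55∠-110.2° V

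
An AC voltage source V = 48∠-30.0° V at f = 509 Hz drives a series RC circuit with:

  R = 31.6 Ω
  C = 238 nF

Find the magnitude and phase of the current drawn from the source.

Step 1 — Angular frequency: ω = 2π·f = 2π·509 = 3198 rad/s.
Step 2 — Component impedances:
  R: Z = R = 31.6 Ω
  C: Z = 1/(jωC) = -j/(ω·C) = 0 - j1314 Ω
Step 3 — Series combination: Z_total = R + C = 31.6 - j1314 Ω = 1314∠-88.6° Ω.
Step 4 — Source phasor: V = 48∠-30.0° V = 41.57 - j24 V.
Step 5 — Ohm's law: I = V / Z_total = (41.57 - j24) / (31.6 - j1314) = 0.01902 + j0.03118 A.
Step 6 — Convert to polar: |I| = 0.03653 A, ∠I = 58.6°.

I = 0.03653∠58.6° A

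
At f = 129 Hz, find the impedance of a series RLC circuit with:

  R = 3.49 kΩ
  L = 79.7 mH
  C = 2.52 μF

Step 1 — Angular frequency: ω = 2π·f = 2π·129 = 810.5 rad/s.
Step 2 — Component impedances:
  R: Z = R = 3490 Ω
  L: Z = jωL = j·810.5·0.0797 = 0 + j64.6 Ω
  C: Z = 1/(jωC) = -j/(ω·C) = 0 - j489.6 Ω
Step 3 — Series combination: Z_total = R + L + C = 3490 - j425 Ω = 3516∠-6.9° Ω.

Z = 3490 - j425 Ω = 3516∠-6.9° Ω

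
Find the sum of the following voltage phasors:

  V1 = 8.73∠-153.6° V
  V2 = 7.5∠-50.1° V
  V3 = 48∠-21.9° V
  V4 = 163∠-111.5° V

Step 1 — Convert each phasor to rectangular form:
  V1 = 8.73·(cos(-153.6°) + j·sin(-153.6°)) = -7.82 - j3.882 V
  V2 = 7.5·(cos(-50.1°) + j·sin(-50.1°)) = 4.811 - j5.754 V
  V3 = 48·(cos(-21.9°) + j·sin(-21.9°)) = 44.54 - j17.9 V
  V4 = 163·(cos(-111.5°) + j·sin(-111.5°)) = -59.74 - j151.7 V
Step 2 — Sum components: V_total = -18.21 - j179.2 V.
Step 3 — Convert to polar: |V_total| = 180.1 V, ∠V_total = -95.8°.

V_total = 180.1∠-95.8° V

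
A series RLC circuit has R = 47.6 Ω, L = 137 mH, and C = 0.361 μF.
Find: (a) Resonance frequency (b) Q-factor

Step 1 — Resonance condition Im(Z)=0 gives ω₀ = 1/√(LC).
Step 2 — ω₀ = 1/√(0.137·3.61e-07) = 4497 rad/s.
Step 3 — f₀ = ω₀/(2π) = 715.7 Hz.
Step 4 — Series Q: Q = ω₀L/R = 4497·0.137/47.6 = 12.94.

(a) f₀ = 715.7 Hz  (b) Q = 12.94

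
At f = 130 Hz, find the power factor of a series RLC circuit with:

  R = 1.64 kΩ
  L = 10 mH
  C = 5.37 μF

Step 1 — Angular frequency: ω = 2π·f = 2π·130 = 816.8 rad/s.
Step 2 — Component impedances:
  R: Z = R = 1640 Ω
  L: Z = jωL = j·816.8·0.01 = 0 + j8.168 Ω
  C: Z = 1/(jωC) = -j/(ω·C) = 0 - j228 Ω
Step 3 — Series combination: Z_total = R + L + C = 1640 - j219.8 Ω = 1655∠-7.6° Ω.
Step 4 — Power factor: PF = cos(φ) = Re(Z)/|Z| = 1640/1654.7 = 0.9911.
Step 5 — Type: Im(Z) = -219.8 ⇒ leading (phase φ = -7.6°).

PF = 0.9911 (leading, φ = -7.6°)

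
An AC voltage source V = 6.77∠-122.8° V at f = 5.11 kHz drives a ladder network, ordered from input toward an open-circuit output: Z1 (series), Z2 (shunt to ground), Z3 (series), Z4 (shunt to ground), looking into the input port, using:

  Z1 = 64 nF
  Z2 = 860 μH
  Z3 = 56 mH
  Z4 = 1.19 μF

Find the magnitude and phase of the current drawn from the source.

Step 1 — Angular frequency: ω = 2π·f = 2π·5110 = 3.211e+04 rad/s.
Step 2 — Component impedances:
  Z1: Z = 1/(jωC) = -j/(ω·C) = 0 - j486.7 Ω
  Z2: Z = jωL = j·3.211e+04·0.00086 = 0 + j27.61 Ω
  Z3: Z = jωL = j·3.211e+04·0.056 = 0 + j1798 Ω
  Z4: Z = 1/(jωC) = -j/(ω·C) = 0 - j26.17 Ω
Step 3 — Ladder network (open output): work backward from the far end, alternating series and parallel combinations. Z_in = 0 - j459.5 Ω = 459.5∠-90.0° Ω.
Step 4 — Source phasor: V = 6.77∠-122.8° V = -3.667 - j5.691 V.
Step 5 — Ohm's law: I = V / Z_total = (-3.667 - j5.691) / (0 - j459.5) = 0.01239 - j0.007982 A.
Step 6 — Convert to polar: |I| = 0.01473 A, ∠I = -32.8°.

I = 0.01473∠-32.8° A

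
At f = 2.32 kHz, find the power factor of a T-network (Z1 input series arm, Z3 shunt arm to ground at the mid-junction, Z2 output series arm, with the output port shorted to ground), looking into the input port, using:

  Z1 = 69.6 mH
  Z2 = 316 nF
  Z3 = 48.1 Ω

Step 1 — Angular frequency: ω = 2π·f = 2π·2320 = 1.458e+04 rad/s.
Step 2 — Component impedances:
  Z1: Z = jωL = j·1.458e+04·0.0696 = 0 + j1015 Ω
  Z2: Z = 1/(jωC) = -j/(ω·C) = 0 - j217.1 Ω
  Z3: Z = R = 48.1 Ω
Step 3 — With the output port shorted to ground, the output series arm Z2 runs from the junction to ground; the shunt arm Z3 also runs from the junction to ground. They appear in parallel: Z3 || Z2 = 45.85 - j10.16 Ω.
Step 4 — Series with input arm Z1: Z_in = Z1 + (Z3 || Z2) = 45.85 + j1004 Ω = 1005∠87.4° Ω.
Step 5 — Power factor: PF = cos(φ) = Re(Z)/|Z| = 45.849/1005.4 = 0.0456.
Step 6 — Type: Im(Z) = 1004 ⇒ lagging (phase φ = 87.4°).

PF = 0.0456 (lagging, φ = 87.4°)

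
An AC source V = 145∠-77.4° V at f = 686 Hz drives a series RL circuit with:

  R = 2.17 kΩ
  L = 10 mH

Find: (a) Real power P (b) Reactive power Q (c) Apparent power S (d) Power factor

Step 1 — Angular frequency: ω = 2π·f = 2π·686 = 4310 rad/s.
Step 2 — Component impedances:
  R: Z = R = 2170 Ω
  L: Z = jωL = j·4310·0.01 = 0 + j43.1 Ω
Step 3 — Series combination: Z_total = R + L = 2170 + j43.1 Ω = 2170∠1.1° Ω.
Step 4 — Source phasor: V = 145∠-77.4° V = 31.63 - j141.5 V.
Step 5 — Current: I = V / Z = 0.01328 - j0.06547 A = 0.06681∠-78.5° A.
Step 6 — Complex power: S = V·I* = 9.685 + j0.1924 VA.
Step 7 — Real power: P = Re(S) = 9.685 W.
Step 8 — Reactive power: Q = Im(S) = 0.1924 VAR.
Step 9 — Apparent power: |S| = 9.687 VA.
Step 10 — Power factor: PF = P/|S| = 0.9998 (lagging).

(a) P = 9.685 W  (b) Q = 0.1924 VAR  (c) S = 9.687 VA  (d) PF = 0.9998 (lagging)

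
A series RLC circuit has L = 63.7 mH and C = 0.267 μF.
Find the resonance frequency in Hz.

Step 1 — Resonance condition Im(Z)=0 gives ω₀ = 1/√(LC).
Step 2 — ω₀ = 1/√(0.0637·2.67e-07) = 7668 rad/s.
Step 3 — f₀ = ω₀/(2π) = 1220 Hz.

f₀ = 1220 Hz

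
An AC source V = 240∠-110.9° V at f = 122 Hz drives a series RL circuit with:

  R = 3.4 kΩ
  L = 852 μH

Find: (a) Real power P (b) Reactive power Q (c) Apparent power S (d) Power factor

Step 1 — Angular frequency: ω = 2π·f = 2π·122 = 766.5 rad/s.
Step 2 — Component impedances:
  R: Z = R = 3400 Ω
  L: Z = jωL = j·766.5·0.000852 = 0 + j0.6531 Ω
Step 3 — Series combination: Z_total = R + L = 3400 + j0.6531 Ω = 3400∠0.0° Ω.
Step 4 — Source phasor: V = 240∠-110.9° V = -85.62 - j224.2 V.
Step 5 — Current: I = V / Z = -0.02519 - j0.06594 A = 0.07059∠-110.9° A.
Step 6 — Complex power: S = V·I* = 16.94 + j0.003254 VA.
Step 7 — Real power: P = Re(S) = 16.94 W.
Step 8 — Reactive power: Q = Im(S) = 0.003254 VAR.
Step 9 — Apparent power: |S| = 16.94 VA.
Step 10 — Power factor: PF = P/|S| = 1 (lagging).

(a) P = 16.94 W  (b) Q = 0.003254 VAR  (c) S = 16.94 VA  (d) PF = 1 (lagging)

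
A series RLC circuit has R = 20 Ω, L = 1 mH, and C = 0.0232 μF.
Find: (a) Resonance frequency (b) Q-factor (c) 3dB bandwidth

Step 1 — Resonance: ω₀ = 1/√(LC) = 1/√(0.001·2.32e-08) = 2.076e+05 rad/s.
Step 2 — f₀ = ω₀/(2π) = 3.304e+04 Hz.
Step 3 — Series Q: Q = ω₀L/R = 2.076e+05·0.001/20 = 10.38.
Step 4 — Bandwidth: Δω = ω₀/Q = 2e+04 rad/s; BW = Δω/(2π) = 3183 Hz.

(a) f₀ = 3.304e+04 Hz  (b) Q = 10.38  (c) BW = 3183 Hz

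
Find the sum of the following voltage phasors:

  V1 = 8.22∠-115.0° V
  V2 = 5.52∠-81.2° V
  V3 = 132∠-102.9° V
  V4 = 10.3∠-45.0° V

Step 1 — Convert each phasor to rectangular form:
  V1 = 8.22·(cos(-115.0°) + j·sin(-115.0°)) = -3.474 - j7.45 V
  V2 = 5.52·(cos(-81.2°) + j·sin(-81.2°)) = 0.8445 - j5.455 V
  V3 = 132·(cos(-102.9°) + j·sin(-102.9°)) = -29.47 - j128.7 V
  V4 = 10.3·(cos(-45.0°) + j·sin(-45.0°)) = 7.283 - j7.283 V
Step 2 — Sum components: V_total = -24.82 - j148.9 V.
Step 3 — Convert to polar: |V_total| = 150.9 V, ∠V_total = -99.5°.

V_total = 150.9∠-99.5° V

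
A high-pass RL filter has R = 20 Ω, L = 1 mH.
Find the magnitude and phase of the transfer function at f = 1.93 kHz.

Step 1 — Angular frequency: ω = 2π·1930 = 1.213e+04 rad/s.
Step 2 — Transfer function: H(jω) = jωL/(R + jωL).
Step 3 — Numerator jωL = j·12.13; denominator R + jωL = 20 + j12.13.
Step 4 — H = 0.2688 + j0.4433.
Step 5 — Magnitude: |H| = 0.5185 (-5.7 dB); phase: φ = 58.8°.

|H| = 0.5185 (-5.7 dB), φ = 58.8°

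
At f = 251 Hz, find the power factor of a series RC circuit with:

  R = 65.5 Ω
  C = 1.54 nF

Step 1 — Angular frequency: ω = 2π·f = 2π·251 = 1577 rad/s.
Step 2 — Component impedances:
  R: Z = R = 65.5 Ω
  C: Z = 1/(jωC) = -j/(ω·C) = 0 - j4.117e+05 Ω
Step 3 — Series combination: Z_total = R + C = 65.5 - j4.117e+05 Ω = 4.117e+05∠-90.0° Ω.
Step 4 — Power factor: PF = cos(φ) = Re(Z)/|Z| = 65.5/4.117e+05 = 0.0001591.
Step 5 — Type: Im(Z) = -4.117e+05 ⇒ leading (phase φ = -90.0°).

PF = 0.0001591 (leading, φ = -90.0°)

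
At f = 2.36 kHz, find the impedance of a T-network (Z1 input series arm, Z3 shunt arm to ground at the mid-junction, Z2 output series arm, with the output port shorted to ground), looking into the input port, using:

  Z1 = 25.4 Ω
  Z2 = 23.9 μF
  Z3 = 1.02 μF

Step 1 — Angular frequency: ω = 2π·f = 2π·2360 = 1.483e+04 rad/s.
Step 2 — Component impedances:
  Z1: Z = R = 25.4 Ω
  Z2: Z = 1/(jωC) = -j/(ω·C) = 0 - j2.822 Ω
  Z3: Z = 1/(jωC) = -j/(ω·C) = 0 - j66.12 Ω
Step 3 — With the output port shorted to ground, the output series arm Z2 runs from the junction to ground; the shunt arm Z3 also runs from the junction to ground. They appear in parallel: Z3 || Z2 = 0 - j2.706 Ω.
Step 4 — Series with input arm Z1: Z_in = Z1 + (Z3 || Z2) = 25.4 - j2.706 Ω = 25.54∠-6.1° Ω.

Z = 25.4 - j2.706 Ω = 25.54∠-6.1° Ω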